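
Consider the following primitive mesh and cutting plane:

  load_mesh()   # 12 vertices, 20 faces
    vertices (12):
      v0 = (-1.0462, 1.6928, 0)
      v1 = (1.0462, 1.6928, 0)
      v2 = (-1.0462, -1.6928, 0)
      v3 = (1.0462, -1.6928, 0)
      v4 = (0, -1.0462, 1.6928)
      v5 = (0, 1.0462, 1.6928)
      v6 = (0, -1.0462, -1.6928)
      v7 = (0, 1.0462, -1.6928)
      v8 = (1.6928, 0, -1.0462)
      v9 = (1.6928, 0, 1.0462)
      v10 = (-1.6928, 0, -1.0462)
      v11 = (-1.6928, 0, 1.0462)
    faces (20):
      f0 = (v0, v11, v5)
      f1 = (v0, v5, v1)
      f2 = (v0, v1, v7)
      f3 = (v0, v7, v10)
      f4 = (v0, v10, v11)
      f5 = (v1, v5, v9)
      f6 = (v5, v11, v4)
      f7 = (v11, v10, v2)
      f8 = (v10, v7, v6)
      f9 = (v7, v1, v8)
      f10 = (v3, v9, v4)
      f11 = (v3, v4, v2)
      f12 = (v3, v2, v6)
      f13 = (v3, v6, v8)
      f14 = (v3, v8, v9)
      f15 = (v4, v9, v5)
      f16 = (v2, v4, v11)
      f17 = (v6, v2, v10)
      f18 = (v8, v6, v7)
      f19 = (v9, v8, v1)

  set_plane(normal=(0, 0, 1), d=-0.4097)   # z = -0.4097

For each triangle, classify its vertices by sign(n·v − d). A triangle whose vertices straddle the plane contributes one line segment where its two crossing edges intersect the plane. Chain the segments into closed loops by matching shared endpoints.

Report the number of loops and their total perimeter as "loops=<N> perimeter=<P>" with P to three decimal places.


loops=1 perimeter=10.447

Straddling triangles (10 of 20):
  (v0,v1,v7) [++-] → (0.792993, 1.53631, -0.4097)–(-0.792993, 1.53631, -0.4097)  len=1.5860
  (v0,v7,v10) [+--] → (-0.792993, 1.53631, -0.4097)–(-1.29941, 1.02989, -0.4097)  len=0.7162
  (v0,v10,v11) [+-+] → (-1.29941, 1.02989, -0.4097)–(-1.6928, 0, -0.4097)  len=1.1025
  (v11,v10,v2) [+-+] → (-1.6928, 0, -0.4097)–(-1.29941, -1.02989, -0.4097)  len=1.1025
  (v7,v1,v8) [-+-] → (0.792993, 1.53631, -0.4097)–(1.29941, 1.02989, -0.4097)  len=0.7162
  (v3,v2,v6) [++-] → (-0.792993, -1.53631, -0.4097)–(0.792993, -1.53631, -0.4097)  len=1.5860
  (v3,v6,v8) [+--] → (0.792993, -1.53631, -0.4097)–(1.29941, -1.02989, -0.4097)  len=0.7162
  (v3,v8,v9) [+-+] → (1.29941, -1.02989, -0.4097)–(1.6928, 0, -0.4097)  len=1.1025
  (v6,v2,v10) [-+-] → (-0.792993, -1.53631, -0.4097)–(-1.29941, -1.02989, -0.4097)  len=0.7162
  (v9,v8,v1) [+-+] → (1.6928, 0, -0.4097)–(1.29941, 1.02989, -0.4097)  len=1.1025

Chained into 1 loop(s):
  loop 1: 10 segments, perimeter = 10.4466
Total perimeter = 10.447


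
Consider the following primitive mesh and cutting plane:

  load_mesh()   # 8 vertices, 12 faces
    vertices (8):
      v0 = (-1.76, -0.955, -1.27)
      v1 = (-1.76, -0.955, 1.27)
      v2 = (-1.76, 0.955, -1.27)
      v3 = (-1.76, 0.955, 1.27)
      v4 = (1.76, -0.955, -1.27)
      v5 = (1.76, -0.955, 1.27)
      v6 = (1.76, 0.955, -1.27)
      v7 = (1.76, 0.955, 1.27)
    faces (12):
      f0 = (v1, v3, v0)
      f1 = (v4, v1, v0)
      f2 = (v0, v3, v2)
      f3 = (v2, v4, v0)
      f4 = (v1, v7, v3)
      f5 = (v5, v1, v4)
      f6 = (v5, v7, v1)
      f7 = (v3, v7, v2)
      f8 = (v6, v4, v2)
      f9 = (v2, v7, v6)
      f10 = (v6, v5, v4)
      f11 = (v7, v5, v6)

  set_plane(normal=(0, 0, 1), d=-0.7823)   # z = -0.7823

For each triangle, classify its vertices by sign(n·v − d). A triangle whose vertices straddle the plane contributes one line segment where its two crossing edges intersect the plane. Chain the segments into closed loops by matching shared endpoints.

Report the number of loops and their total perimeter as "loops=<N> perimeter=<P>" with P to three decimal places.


loops=1 perimeter=10.860

Straddling triangles (8 of 12):
  (v1,v3,v0) [++-] → (-1.76, -0.588265, -0.7823)–(-1.76, -0.955, -0.7823)  len=0.3667
  (v4,v1,v0) [-+-] → (1.08413, -0.955, -0.7823)–(-1.76, -0.955, -0.7823)  len=2.8441
  (v0,v3,v2) [-+-] → (-1.76, -0.588265, -0.7823)–(-1.76, 0.955, -0.7823)  len=1.5433
  (v5,v1,v4) [++-] → (1.08413, -0.955, -0.7823)–(1.76, -0.955, -0.7823)  len=0.6759
  (v3,v7,v2) [++-] → (-1.08413, 0.955, -0.7823)–(-1.76, 0.955, -0.7823)  len=0.6759
  (v2,v7,v6) [-+-] → (-1.08413, 0.955, -0.7823)–(1.76, 0.955, -0.7823)  len=2.8441
  (v6,v5,v4) [-+-] → (1.76, 0.588265, -0.7823)–(1.76, -0.955, -0.7823)  len=1.5433
  (v7,v5,v6) [++-] → (1.76, 0.588265, -0.7823)–(1.76, 0.955, -0.7823)  len=0.3667

Chained into 1 loop(s):
  loop 1: 8 segments, perimeter = 10.8600
Total perimeter = 10.860


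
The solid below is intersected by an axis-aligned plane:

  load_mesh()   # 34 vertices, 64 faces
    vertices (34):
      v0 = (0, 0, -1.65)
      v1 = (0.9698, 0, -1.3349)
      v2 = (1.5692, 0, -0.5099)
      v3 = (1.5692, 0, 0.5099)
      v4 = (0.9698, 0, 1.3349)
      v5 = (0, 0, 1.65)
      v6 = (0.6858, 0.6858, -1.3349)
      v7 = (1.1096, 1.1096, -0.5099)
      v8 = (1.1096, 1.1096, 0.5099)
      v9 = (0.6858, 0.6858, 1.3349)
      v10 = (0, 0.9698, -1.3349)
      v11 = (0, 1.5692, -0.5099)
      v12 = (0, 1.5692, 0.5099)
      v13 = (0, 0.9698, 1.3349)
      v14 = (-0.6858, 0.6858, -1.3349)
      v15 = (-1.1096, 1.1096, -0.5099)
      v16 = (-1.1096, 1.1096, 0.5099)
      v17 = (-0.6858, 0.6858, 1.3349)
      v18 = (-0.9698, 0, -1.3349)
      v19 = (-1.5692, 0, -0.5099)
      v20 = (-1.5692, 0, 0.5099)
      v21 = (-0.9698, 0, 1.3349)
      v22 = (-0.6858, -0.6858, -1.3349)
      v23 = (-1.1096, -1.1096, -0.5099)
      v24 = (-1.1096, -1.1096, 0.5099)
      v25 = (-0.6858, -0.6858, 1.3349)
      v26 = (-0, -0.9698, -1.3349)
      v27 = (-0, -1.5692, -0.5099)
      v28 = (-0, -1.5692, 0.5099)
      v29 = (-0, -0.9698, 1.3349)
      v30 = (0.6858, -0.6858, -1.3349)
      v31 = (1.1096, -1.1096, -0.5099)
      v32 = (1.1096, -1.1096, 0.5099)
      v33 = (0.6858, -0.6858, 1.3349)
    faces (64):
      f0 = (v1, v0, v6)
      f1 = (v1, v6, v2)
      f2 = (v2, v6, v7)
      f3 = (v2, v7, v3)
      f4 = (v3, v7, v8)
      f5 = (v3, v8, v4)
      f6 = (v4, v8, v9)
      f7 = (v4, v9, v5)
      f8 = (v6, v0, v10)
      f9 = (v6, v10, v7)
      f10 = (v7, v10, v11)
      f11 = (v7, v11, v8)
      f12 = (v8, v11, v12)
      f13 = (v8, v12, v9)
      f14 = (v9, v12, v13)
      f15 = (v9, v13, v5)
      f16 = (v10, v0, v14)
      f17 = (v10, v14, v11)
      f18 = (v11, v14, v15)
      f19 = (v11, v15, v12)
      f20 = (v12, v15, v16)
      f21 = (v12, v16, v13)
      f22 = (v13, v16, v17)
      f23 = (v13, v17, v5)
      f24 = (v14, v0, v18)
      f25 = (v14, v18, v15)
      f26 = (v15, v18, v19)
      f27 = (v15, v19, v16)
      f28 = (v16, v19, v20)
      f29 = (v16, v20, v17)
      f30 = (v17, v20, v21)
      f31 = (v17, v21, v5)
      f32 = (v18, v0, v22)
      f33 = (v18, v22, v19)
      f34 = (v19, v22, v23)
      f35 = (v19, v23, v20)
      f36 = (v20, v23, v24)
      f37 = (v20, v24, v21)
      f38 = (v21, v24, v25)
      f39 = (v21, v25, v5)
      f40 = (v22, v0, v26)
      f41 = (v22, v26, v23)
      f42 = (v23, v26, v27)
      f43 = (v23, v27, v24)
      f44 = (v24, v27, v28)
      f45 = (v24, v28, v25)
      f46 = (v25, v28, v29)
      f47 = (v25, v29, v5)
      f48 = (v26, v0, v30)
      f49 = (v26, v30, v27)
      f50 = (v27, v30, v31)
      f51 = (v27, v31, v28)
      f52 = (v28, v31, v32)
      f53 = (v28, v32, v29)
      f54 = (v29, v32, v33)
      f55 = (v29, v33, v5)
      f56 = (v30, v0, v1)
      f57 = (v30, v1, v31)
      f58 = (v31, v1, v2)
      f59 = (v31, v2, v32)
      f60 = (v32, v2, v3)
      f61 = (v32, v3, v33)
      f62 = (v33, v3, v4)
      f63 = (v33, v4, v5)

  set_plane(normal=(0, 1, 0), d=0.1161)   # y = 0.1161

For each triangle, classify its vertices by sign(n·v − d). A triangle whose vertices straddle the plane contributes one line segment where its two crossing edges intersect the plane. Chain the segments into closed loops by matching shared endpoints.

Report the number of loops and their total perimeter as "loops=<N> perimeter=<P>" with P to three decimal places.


loops=1 perimeter=9.976

Straddling triangles (20 of 64):
  (v1,v0,v6) [--+] → (0.1161, 0.1161, -1.59666)–(0.921721, 0.1161, -1.3349)  len=0.8471
  (v1,v6,v2) [-+-] → (0.921721, 0.1161, -1.3349)–(1.41965, 0.1161, -0.649565)  len=0.8471
  (v2,v6,v7) [-++] → (1.41965, 0.1161, -0.649565)–(1.52111, 0.1161, -0.5099)  len=0.1726
  (v2,v7,v3) [-+-] → (1.52111, 0.1161, -0.5099)–(1.52111, 0.1161, 0.403196)  len=0.9131
  (v3,v7,v8) [-++] → (1.52111, 0.1161, 0.403196)–(1.52111, 0.1161, 0.5099)  len=0.1067
  (v3,v8,v4) [-+-] → (1.52111, 0.1161, 0.5099)–(0.984428, 0.1161, 1.24858)  len=0.9131
  (v4,v8,v9) [-++] → (0.984428, 0.1161, 1.24858)–(0.921721, 0.1161, 1.3349)  len=0.1067
  (v4,v9,v5) [-+-] → (0.921721, 0.1161, 1.3349)–(0.1161, 0.1161, 1.59666)  len=0.8471
  (v6,v0,v10) [+-+] → (0.1161, 0.1161, -1.59666)–(0, 0.1161, -1.61228)  len=0.1171
  (v9,v13,v5) [++-] → (0, 0.1161, 1.61228)–(0.1161, 0.1161, 1.59666)  len=0.1171
  (v10,v0,v14) [+-+] → (0, 0.1161, -1.61228)–(-0.1161, 0.1161, -1.59666)  len=0.1171
  (v13,v17,v5) [++-] → (-0.1161, 0.1161, 1.59666)–(0, 0.1161, 1.61228)  len=0.1171
  (v14,v0,v18) [+--] → (-0.1161, 0.1161, -1.59666)–(-0.921721, 0.1161, -1.3349)  len=0.8471
  (v14,v18,v15) [+-+] → (-0.921721, 0.1161, -1.3349)–(-0.984428, 0.1161, -1.24858)  len=0.1067
  (v15,v18,v19) [+--] → (-0.984428, 0.1161, -1.24858)–(-1.52111, 0.1161, -0.5099)  len=0.9131
  (v15,v19,v16) [+-+] → (-1.52111, 0.1161, -0.5099)–(-1.52111, 0.1161, -0.403196)  len=0.1067
  (v16,v19,v20) [+--] → (-1.52111, 0.1161, -0.403196)–(-1.52111, 0.1161, 0.5099)  len=0.9131
  (v16,v20,v17) [+-+] → (-1.52111, 0.1161, 0.5099)–(-1.41965, 0.1161, 0.649565)  len=0.1726
  (v17,v20,v21) [+--] → (-1.41965, 0.1161, 0.649565)–(-0.921721, 0.1161, 1.3349)  len=0.8471
  (v17,v21,v5) [+--] → (-0.921721, 0.1161, 1.3349)–(-0.1161, 0.1161, 1.59666)  len=0.8471

Chained into 1 loop(s):
  loop 1: 20 segments, perimeter = 9.9755
Total perimeter = 9.976


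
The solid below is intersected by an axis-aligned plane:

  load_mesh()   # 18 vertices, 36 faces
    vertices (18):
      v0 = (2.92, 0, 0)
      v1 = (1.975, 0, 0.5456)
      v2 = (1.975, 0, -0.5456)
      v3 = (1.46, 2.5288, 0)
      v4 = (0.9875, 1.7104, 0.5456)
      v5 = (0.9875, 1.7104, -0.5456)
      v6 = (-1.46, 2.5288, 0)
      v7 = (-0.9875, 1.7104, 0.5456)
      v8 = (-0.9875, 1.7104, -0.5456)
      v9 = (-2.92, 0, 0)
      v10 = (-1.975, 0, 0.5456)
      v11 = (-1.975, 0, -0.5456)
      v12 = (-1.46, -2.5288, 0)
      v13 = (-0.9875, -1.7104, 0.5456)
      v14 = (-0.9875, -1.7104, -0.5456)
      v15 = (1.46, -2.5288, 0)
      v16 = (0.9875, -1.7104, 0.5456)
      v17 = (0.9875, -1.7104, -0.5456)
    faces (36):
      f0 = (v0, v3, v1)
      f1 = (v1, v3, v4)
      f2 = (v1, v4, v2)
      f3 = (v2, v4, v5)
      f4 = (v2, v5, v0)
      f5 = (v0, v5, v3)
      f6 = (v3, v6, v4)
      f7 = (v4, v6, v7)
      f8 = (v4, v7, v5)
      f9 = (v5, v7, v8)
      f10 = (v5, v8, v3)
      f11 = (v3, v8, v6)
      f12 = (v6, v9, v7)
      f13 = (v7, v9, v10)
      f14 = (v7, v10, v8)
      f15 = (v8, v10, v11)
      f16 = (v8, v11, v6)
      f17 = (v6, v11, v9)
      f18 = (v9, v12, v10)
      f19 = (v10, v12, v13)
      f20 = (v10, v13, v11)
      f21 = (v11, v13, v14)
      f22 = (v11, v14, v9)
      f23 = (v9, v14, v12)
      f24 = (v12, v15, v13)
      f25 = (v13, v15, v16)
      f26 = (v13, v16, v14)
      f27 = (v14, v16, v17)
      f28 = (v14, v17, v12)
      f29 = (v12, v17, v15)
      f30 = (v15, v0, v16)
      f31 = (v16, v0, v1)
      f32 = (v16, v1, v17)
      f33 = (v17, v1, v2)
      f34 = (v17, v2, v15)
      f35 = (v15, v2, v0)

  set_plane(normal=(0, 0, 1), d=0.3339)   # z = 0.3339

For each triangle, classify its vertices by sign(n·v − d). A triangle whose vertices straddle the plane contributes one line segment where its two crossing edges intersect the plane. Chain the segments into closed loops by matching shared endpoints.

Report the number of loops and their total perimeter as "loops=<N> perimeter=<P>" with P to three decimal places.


Straddling triangles (24 of 36):
  (v0,v3,v1) [--+] → (1.77517, 0.981208, 0.3339)–(2.34167, 0, 0.3339)  len=1.1330
  (v1,v3,v4) [+-+] → (1.77517, 0.981208, 0.3339)–(1.17084, 2.02795, 0.3339)  len=1.2087
  (v1,v4,v2) [++-] → (1.17908, 1.37857, 0.3339)–(1.975, 0, 0.3339)  len=1.5918
  (v2,v4,v5) [-+-] → (1.17908, 1.37857, 0.3339)–(0.9875, 1.7104, 0.3339)  len=0.3832
  (v3,v6,v4) [--+] → (0.0378377, 2.02795, 0.3339)–(1.17084, 2.02795, 0.3339)  len=1.1330
  (v4,v6,v7) [+-+] → (0.0378377, 2.02795, 0.3339)–(-1.17084, 2.02795, 0.3339)  len=1.2087
  (v4,v7,v5) [++-] → (-0.604337, 1.7104, 0.3339)–(0.9875, 1.7104, 0.3339)  len=1.5918
  (v5,v7,v8) [-+-] → (-0.604337, 1.7104, 0.3339)–(-0.9875, 1.7104, 0.3339)  len=0.3832
  (v6,v9,v7) [--+] → (-1.73734, 1.04674, 0.3339)–(-1.17084, 2.02795, 0.3339)  len=1.1330
  (v7,v9,v10) [+-+] → (-1.73734, 1.04674, 0.3339)–(-2.34167, 0, 0.3339)  len=1.2087
  (v7,v10,v8) [++-] → (-1.78342, 0.331829, 0.3339)–(-0.9875, 1.7104, 0.3339)  len=1.5918
  (v8,v10,v11) [-+-] → (-1.78342, 0.331829, 0.3339)–(-1.975, 0, 0.3339)  len=0.3832
  (v9,v12,v10) [--+] → (-1.77517, -0.981208, 0.3339)–(-2.34167, 0, 0.3339)  len=1.1330
  (v10,v12,v13) [+-+] → (-1.77517, -0.981208, 0.3339)–(-1.17084, -2.02795, 0.3339)  len=1.2087
  (v10,v13,v11) [++-] → (-1.17908, -1.37857, 0.3339)–(-1.975, 0, 0.3339)  len=1.5918
  (v11,v13,v14) [-+-] → (-1.17908, -1.37857, 0.3339)–(-0.9875, -1.7104, 0.3339)  len=0.3832
  (v12,v15,v13) [--+] → (-0.0378377, -2.02795, 0.3339)–(-1.17084, -2.02795, 0.3339)  len=1.1330
  (v13,v15,v16) [+-+] → (-0.0378377, -2.02795, 0.3339)–(1.17084, -2.02795, 0.3339)  len=1.2087
  (v13,v16,v14) [++-] → (0.604337, -1.7104, 0.3339)–(-0.9875, -1.7104, 0.3339)  len=1.5918
  (v14,v16,v17) [-+-] → (0.604337, -1.7104, 0.3339)–(0.9875, -1.7104, 0.3339)  len=0.3832
  (v15,v0,v16) [--+] → (1.73734, -1.04674, 0.3339)–(1.17084, -2.02795, 0.3339)  len=1.1330
  (v16,v0,v1) [+-+] → (1.73734, -1.04674, 0.3339)–(2.34167, 0, 0.3339)  len=1.2087
  (v16,v1,v17) [++-] → (1.78342, -0.331829, 0.3339)–(0.9875, -1.7104, 0.3339)  len=1.5918
  (v17,v1,v2) [-+-] → (1.78342, -0.331829, 0.3339)–(1.975, 0, 0.3339)  len=0.3832

Chained into 2 loop(s):
  loop 1: 12 segments, perimeter = 14.0500
  loop 2: 12 segments, perimeter = 11.8500
Total perimeter = 25.900

loops=2 perimeter=25.900


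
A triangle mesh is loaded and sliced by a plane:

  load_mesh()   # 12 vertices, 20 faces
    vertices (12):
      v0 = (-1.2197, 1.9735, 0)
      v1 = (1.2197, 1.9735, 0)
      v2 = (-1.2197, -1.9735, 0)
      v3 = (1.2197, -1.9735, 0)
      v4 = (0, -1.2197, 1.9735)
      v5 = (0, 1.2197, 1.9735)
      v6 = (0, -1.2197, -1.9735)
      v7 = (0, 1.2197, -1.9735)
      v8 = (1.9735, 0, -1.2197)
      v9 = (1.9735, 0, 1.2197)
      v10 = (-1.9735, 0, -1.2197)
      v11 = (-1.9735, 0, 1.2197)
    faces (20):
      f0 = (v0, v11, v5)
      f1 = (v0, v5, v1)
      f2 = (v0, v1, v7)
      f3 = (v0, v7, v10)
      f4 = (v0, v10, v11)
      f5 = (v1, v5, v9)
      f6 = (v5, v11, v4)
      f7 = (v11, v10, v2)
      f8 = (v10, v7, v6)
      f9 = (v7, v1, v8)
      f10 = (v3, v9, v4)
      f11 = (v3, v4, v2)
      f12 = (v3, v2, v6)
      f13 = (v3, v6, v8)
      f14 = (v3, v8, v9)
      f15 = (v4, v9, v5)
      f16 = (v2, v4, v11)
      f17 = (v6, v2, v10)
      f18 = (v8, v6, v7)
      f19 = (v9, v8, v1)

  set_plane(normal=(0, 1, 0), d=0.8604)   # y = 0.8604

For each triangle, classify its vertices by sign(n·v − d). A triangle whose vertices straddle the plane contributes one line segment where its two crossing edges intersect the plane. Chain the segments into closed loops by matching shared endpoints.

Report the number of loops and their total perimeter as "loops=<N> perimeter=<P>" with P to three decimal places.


Straddling triangles (10 of 20):
  (v0,v11,v5) [+-+] → (-1.64486, 0.8604, 0.687939)–(-0.581355, 0.8604, 1.75145)  len=1.5040
  (v0,v7,v10) [++-] → (-0.581355, 0.8604, -1.75145)–(-1.64486, 0.8604, -0.687939)  len=1.5040
  (v0,v10,v11) [+--] → (-1.64486, 0.8604, -0.687939)–(-1.64486, 0.8604, 0.687939)  len=1.3759
  (v1,v5,v9) [++-] → (0.581355, 0.8604, 1.75145)–(1.64486, 0.8604, 0.687939)  len=1.5040
  (v5,v11,v4) [+--] → (-0.581355, 0.8604, 1.75145)–(0, 0.8604, 1.9735)  len=0.6223
  (v10,v7,v6) [-+-] → (-0.581355, 0.8604, -1.75145)–(0, 0.8604, -1.9735)  len=0.6223
  (v7,v1,v8) [++-] → (1.64486, 0.8604, -0.687939)–(0.581355, 0.8604, -1.75145)  len=1.5040
  (v4,v9,v5) [--+] → (0.581355, 0.8604, 1.75145)–(0, 0.8604, 1.9735)  len=0.6223
  (v8,v6,v7) [--+] → (0, 0.8604, -1.9735)–(0.581355, 0.8604, -1.75145)  len=0.6223
  (v9,v8,v1) [--+] → (1.64486, 0.8604, -0.687939)–(1.64486, 0.8604, 0.687939)  len=1.3759

Chained into 1 loop(s):
  loop 1: 10 segments, perimeter = 11.2571
Total perimeter = 11.257

loops=1 perimeter=11.257


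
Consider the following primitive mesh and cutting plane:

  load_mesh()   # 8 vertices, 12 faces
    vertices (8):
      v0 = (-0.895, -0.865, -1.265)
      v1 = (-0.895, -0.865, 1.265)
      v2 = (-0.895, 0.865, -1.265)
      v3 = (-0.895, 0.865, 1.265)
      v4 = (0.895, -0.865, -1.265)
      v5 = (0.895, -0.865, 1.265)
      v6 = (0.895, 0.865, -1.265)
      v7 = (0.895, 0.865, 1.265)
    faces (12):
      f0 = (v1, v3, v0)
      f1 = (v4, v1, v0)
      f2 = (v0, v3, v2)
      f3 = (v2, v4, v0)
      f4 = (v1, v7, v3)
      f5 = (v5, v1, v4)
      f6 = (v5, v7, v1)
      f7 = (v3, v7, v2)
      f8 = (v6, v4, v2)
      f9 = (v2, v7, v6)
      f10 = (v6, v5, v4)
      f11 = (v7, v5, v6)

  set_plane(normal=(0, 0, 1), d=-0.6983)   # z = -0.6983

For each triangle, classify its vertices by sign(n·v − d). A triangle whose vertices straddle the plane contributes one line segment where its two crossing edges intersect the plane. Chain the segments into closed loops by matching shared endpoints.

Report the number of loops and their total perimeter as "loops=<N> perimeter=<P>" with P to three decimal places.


loops=1 perimeter=7.040

Straddling triangles (8 of 12):
  (v1,v3,v0) [++-] → (-0.895, -0.477494, -0.6983)–(-0.895, -0.865, -0.6983)  len=0.3875
  (v4,v1,v0) [-+-] → (0.494054, -0.865, -0.6983)–(-0.895, -0.865, -0.6983)  len=1.3891
  (v0,v3,v2) [-+-] → (-0.895, -0.477494, -0.6983)–(-0.895, 0.865, -0.6983)  len=1.3425
  (v5,v1,v4) [++-] → (0.494054, -0.865, -0.6983)–(0.895, -0.865, -0.6983)  len=0.4009
  (v3,v7,v2) [++-] → (-0.494054, 0.865, -0.6983)–(-0.895, 0.865, -0.6983)  len=0.4009
  (v2,v7,v6) [-+-] → (-0.494054, 0.865, -0.6983)–(0.895, 0.865, -0.6983)  len=1.3891
  (v6,v5,v4) [-+-] → (0.895, 0.477494, -0.6983)–(0.895, -0.865, -0.6983)  len=1.3425
  (v7,v5,v6) [++-] → (0.895, 0.477494, -0.6983)–(0.895, 0.865, -0.6983)  len=0.3875

Chained into 1 loop(s):
  loop 1: 8 segments, perimeter = 7.0400
Total perimeter = 7.040


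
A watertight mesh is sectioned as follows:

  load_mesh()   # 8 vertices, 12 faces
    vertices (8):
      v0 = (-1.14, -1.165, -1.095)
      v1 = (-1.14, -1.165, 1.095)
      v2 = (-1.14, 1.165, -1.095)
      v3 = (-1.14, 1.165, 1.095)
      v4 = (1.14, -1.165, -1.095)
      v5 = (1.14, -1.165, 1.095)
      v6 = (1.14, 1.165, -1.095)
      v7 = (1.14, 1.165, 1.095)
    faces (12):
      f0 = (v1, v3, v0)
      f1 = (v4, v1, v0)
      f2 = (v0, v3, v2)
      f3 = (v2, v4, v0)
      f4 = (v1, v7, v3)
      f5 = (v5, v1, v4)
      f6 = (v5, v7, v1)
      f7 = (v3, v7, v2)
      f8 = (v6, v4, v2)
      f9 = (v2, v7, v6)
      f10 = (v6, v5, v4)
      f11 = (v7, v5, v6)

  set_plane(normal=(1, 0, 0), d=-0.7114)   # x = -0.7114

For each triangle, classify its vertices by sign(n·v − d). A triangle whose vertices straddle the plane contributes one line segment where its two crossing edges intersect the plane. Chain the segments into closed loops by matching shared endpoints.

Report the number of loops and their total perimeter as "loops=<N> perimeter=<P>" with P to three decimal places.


Straddling triangles (8 of 12):
  (v4,v1,v0) [+--] → (-0.7114, -1.165, 0.683318)–(-0.7114, -1.165, -1.095)  len=1.7783
  (v2,v4,v0) [-+-] → (-0.7114, 0.727001, -1.095)–(-0.7114, -1.165, -1.095)  len=1.8920
  (v1,v7,v3) [-+-] → (-0.7114, -0.727001, 1.095)–(-0.7114, 1.165, 1.095)  len=1.8920
  (v5,v1,v4) [+-+] → (-0.7114, -1.165, 1.095)–(-0.7114, -1.165, 0.683318)  len=0.4117
  (v5,v7,v1) [++-] → (-0.7114, -0.727001, 1.095)–(-0.7114, -1.165, 1.095)  len=0.4380
  (v3,v7,v2) [-+-] → (-0.7114, 1.165, 1.095)–(-0.7114, 1.165, -0.683318)  len=1.7783
  (v6,v4,v2) [++-] → (-0.7114, 0.727001, -1.095)–(-0.7114, 1.165, -1.095)  len=0.4380
  (v2,v7,v6) [-++] → (-0.7114, 1.165, -0.683318)–(-0.7114, 1.165, -1.095)  len=0.4117

Chained into 1 loop(s):
  loop 1: 8 segments, perimeter = 9.0400
Total perimeter = 9.040

loops=1 perimeter=9.040


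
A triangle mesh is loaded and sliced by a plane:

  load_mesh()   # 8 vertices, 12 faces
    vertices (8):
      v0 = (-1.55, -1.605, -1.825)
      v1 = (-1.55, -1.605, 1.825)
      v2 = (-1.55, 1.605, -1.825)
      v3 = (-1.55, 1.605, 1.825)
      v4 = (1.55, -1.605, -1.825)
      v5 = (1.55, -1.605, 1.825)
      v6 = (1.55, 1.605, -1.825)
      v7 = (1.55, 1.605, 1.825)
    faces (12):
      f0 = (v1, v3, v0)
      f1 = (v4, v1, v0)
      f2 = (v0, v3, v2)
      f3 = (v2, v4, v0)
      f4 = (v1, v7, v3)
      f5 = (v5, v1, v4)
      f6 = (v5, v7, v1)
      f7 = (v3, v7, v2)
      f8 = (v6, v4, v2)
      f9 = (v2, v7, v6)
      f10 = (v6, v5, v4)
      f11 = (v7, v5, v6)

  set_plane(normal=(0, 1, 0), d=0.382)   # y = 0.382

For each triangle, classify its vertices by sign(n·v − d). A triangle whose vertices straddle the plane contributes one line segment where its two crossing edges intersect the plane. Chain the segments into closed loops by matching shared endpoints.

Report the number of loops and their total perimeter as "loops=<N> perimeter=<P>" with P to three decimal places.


Straddling triangles (8 of 12):
  (v1,v3,v0) [-+-] → (-1.55, 0.382, 1.825)–(-1.55, 0.382, 0.434361)  len=1.3906
  (v0,v3,v2) [-++] → (-1.55, 0.382, 0.434361)–(-1.55, 0.382, -1.825)  len=2.2594
  (v2,v4,v0) [+--] → (-0.36891, 0.382, -1.825)–(-1.55, 0.382, -1.825)  len=1.1811
  (v1,v7,v3) [-++] → (0.36891, 0.382, 1.825)–(-1.55, 0.382, 1.825)  len=1.9189
  (v5,v7,v1) [-+-] → (1.55, 0.382, 1.825)–(0.36891, 0.382, 1.825)  len=1.1811
  (v6,v4,v2) [+-+] → (1.55, 0.382, -1.825)–(-0.36891, 0.382, -1.825)  len=1.9189
  (v6,v5,v4) [+--] → (1.55, 0.382, -0.434361)–(1.55, 0.382, -1.825)  len=1.3906
  (v7,v5,v6) [+-+] → (1.55, 0.382, 1.825)–(1.55, 0.382, -0.434361)  len=2.2594

Chained into 1 loop(s):
  loop 1: 8 segments, perimeter = 13.5000
Total perimeter = 13.500

loops=1 perimeter=13.500


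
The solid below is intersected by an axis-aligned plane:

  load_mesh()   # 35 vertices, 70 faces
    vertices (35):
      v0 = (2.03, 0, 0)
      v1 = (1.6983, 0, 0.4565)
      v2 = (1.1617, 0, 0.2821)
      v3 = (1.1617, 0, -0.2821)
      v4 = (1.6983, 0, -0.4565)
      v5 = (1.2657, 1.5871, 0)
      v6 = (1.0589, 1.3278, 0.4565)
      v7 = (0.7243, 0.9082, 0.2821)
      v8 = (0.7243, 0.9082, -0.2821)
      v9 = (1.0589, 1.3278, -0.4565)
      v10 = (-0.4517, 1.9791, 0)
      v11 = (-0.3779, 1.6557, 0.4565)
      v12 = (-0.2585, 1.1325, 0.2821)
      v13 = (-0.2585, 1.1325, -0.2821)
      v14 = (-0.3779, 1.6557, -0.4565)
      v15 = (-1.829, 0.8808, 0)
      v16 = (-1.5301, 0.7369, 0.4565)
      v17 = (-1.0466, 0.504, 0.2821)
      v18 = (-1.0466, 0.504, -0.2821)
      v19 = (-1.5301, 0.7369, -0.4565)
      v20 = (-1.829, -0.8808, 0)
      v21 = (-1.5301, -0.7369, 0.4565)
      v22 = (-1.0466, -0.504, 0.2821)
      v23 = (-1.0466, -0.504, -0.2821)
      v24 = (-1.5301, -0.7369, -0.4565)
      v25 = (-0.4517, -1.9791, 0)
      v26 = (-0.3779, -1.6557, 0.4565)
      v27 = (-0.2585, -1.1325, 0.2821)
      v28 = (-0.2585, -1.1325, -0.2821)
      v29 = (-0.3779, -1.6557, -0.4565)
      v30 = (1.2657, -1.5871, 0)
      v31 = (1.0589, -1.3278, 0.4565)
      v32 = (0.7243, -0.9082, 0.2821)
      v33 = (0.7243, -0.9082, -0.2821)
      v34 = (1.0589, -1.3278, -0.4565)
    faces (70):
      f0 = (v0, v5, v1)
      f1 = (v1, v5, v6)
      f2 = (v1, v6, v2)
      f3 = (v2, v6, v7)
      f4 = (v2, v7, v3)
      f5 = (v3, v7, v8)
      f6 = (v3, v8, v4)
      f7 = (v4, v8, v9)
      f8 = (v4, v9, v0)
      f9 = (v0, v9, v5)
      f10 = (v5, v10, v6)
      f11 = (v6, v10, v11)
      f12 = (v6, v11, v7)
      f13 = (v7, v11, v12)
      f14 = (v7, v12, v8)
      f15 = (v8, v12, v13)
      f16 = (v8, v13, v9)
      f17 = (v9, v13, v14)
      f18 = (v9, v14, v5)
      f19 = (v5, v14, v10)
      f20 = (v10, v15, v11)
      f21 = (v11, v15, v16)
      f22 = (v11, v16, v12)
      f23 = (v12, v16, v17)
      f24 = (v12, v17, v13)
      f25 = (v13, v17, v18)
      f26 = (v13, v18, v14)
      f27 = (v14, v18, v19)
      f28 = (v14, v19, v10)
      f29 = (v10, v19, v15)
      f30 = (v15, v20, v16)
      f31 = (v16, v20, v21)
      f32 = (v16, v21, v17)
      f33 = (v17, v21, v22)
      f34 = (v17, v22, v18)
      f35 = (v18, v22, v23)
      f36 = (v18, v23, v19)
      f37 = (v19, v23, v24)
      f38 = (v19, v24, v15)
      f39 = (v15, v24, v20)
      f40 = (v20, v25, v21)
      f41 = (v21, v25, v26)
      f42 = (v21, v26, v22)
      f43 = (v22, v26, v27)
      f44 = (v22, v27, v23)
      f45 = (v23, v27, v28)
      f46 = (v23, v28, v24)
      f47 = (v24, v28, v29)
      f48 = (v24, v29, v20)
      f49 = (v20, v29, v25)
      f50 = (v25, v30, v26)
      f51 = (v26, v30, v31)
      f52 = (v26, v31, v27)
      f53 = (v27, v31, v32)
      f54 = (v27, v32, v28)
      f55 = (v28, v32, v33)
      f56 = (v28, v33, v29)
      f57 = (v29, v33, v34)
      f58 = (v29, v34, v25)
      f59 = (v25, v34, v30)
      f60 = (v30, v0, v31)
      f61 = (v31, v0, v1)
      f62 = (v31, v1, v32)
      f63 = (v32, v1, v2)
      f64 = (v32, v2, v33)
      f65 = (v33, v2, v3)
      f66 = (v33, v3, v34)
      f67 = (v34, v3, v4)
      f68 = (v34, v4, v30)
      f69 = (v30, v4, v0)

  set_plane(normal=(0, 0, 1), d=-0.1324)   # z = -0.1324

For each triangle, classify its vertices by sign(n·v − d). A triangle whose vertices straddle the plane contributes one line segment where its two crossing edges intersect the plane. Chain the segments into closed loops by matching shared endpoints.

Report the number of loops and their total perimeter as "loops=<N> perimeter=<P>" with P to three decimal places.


Straddling triangles (28 of 70):
  (v2,v7,v3) [++-] → (1.04564, 0.240974, -0.1324)–(1.1617, 0, -0.1324)  len=0.2675
  (v3,v7,v8) [-+-] → (1.04564, 0.240974, -0.1324)–(0.7243, 0.9082, -0.1324)  len=0.7406
  (v4,v9,v0) [--+] → (1.74835, 0.385106, -0.1324)–(1.9338, 0, -0.1324)  len=0.4274
  (v0,v9,v5) [+-+] → (1.74835, 0.385106, -0.1324)–(1.20572, 1.51189, -0.1324)  len=1.2506
  (v7,v12,v8) [++-] → (0.463532, 0.967714, -0.1324)–(0.7243, 0.9082, -0.1324)  len=0.2675
  (v8,v12,v13) [-+-] → (0.463532, 0.967714, -0.1324)–(-0.2585, 1.1325, -0.1324)  len=0.7406
  (v9,v14,v5) [--+] → (0.789002, 1.607, -0.1324)–(1.20572, 1.51189, -0.1324)  len=0.4274
  (v5,v14,v10) [+-+] → (0.789002, 1.607, -0.1324)–(-0.430296, 1.8853, -0.1324)  len=1.2507
  (v12,v17,v13) [++-] → (-0.467608, 0.965739, -0.1324)–(-0.2585, 1.1325, -0.1324)  len=0.2675
  (v13,v17,v18) [-+-] → (-0.467608, 0.965739, -0.1324)–(-1.0466, 0.504, -0.1324)  len=0.7406
  (v14,v19,v10) [--+] → (-0.764471, 1.61882, -0.1324)–(-0.430296, 1.8853, -0.1324)  len=0.4274
  (v10,v19,v15) [+-+] → (-0.764471, 1.61882, -0.1324)–(-1.74231, 0.839064, -0.1324)  len=1.2507
  (v17,v22,v18) [++-] → (-1.0466, 0.236546, -0.1324)–(-1.0466, 0.504, -0.1324)  len=0.2675
  (v18,v22,v23) [-+-] → (-1.0466, 0.236546, -0.1324)–(-1.0466, -0.504, -0.1324)  len=0.7405
  (v19,v24,v15) [--+] → (-1.74231, 0.411614, -0.1324)–(-1.74231, 0.839064, -0.1324)  len=0.4275
  (v15,v24,v20) [+-+] → (-1.74231, 0.411614, -0.1324)–(-1.74231, -0.839064, -0.1324)  len=1.2507
  (v22,v27,v23) [++-] → (-0.837492, -0.670761, -0.1324)–(-1.0466, -0.504, -0.1324)  len=0.2675
  (v23,v27,v28) [-+-] → (-0.837492, -0.670761, -0.1324)–(-0.2585, -1.1325, -0.1324)  len=0.7406
  (v24,v29,v20) [--+] → (-1.40813, -1.10555, -0.1324)–(-1.74231, -0.839064, -0.1324)  len=0.4274
  (v20,v29,v25) [+-+] → (-1.40813, -1.10555, -0.1324)–(-0.430296, -1.8853, -0.1324)  len=1.2507
  (v27,v32,v28) [++-] → (0.00226774, -1.07299, -0.1324)–(-0.2585, -1.1325, -0.1324)  len=0.2675
  (v28,v32,v33) [-+-] → (0.00226774, -1.07299, -0.1324)–(0.7243, -0.9082, -0.1324)  len=0.7406
  (v29,v34,v25) [--+] → (-0.0135764, -1.7902, -0.1324)–(-0.430296, -1.8853, -0.1324)  len=0.4274
  (v25,v34,v30) [+-+] → (-0.0135764, -1.7902, -0.1324)–(1.20572, -1.51189, -0.1324)  len=1.2507
  (v32,v2,v33) [++-] → (0.840356, -0.667226, -0.1324)–(0.7243, -0.9082, -0.1324)  len=0.2675
  (v33,v2,v3) [-+-] → (0.840356, -0.667226, -0.1324)–(1.1617, 0, -0.1324)  len=0.7406
  (v34,v4,v30) [--+] → (1.39117, -1.12679, -0.1324)–(1.20572, -1.51189, -0.1324)  len=0.4274
  (v30,v4,v0) [+-+] → (1.39117, -1.12679, -0.1324)–(1.9338, 0, -0.1324)  len=1.2506

Chained into 2 loop(s):
  loop 1: 14 segments, perimeter = 7.0563
  loop 2: 14 segments, perimeter = 11.7466
Total perimeter = 18.803

loops=2 perimeter=18.803


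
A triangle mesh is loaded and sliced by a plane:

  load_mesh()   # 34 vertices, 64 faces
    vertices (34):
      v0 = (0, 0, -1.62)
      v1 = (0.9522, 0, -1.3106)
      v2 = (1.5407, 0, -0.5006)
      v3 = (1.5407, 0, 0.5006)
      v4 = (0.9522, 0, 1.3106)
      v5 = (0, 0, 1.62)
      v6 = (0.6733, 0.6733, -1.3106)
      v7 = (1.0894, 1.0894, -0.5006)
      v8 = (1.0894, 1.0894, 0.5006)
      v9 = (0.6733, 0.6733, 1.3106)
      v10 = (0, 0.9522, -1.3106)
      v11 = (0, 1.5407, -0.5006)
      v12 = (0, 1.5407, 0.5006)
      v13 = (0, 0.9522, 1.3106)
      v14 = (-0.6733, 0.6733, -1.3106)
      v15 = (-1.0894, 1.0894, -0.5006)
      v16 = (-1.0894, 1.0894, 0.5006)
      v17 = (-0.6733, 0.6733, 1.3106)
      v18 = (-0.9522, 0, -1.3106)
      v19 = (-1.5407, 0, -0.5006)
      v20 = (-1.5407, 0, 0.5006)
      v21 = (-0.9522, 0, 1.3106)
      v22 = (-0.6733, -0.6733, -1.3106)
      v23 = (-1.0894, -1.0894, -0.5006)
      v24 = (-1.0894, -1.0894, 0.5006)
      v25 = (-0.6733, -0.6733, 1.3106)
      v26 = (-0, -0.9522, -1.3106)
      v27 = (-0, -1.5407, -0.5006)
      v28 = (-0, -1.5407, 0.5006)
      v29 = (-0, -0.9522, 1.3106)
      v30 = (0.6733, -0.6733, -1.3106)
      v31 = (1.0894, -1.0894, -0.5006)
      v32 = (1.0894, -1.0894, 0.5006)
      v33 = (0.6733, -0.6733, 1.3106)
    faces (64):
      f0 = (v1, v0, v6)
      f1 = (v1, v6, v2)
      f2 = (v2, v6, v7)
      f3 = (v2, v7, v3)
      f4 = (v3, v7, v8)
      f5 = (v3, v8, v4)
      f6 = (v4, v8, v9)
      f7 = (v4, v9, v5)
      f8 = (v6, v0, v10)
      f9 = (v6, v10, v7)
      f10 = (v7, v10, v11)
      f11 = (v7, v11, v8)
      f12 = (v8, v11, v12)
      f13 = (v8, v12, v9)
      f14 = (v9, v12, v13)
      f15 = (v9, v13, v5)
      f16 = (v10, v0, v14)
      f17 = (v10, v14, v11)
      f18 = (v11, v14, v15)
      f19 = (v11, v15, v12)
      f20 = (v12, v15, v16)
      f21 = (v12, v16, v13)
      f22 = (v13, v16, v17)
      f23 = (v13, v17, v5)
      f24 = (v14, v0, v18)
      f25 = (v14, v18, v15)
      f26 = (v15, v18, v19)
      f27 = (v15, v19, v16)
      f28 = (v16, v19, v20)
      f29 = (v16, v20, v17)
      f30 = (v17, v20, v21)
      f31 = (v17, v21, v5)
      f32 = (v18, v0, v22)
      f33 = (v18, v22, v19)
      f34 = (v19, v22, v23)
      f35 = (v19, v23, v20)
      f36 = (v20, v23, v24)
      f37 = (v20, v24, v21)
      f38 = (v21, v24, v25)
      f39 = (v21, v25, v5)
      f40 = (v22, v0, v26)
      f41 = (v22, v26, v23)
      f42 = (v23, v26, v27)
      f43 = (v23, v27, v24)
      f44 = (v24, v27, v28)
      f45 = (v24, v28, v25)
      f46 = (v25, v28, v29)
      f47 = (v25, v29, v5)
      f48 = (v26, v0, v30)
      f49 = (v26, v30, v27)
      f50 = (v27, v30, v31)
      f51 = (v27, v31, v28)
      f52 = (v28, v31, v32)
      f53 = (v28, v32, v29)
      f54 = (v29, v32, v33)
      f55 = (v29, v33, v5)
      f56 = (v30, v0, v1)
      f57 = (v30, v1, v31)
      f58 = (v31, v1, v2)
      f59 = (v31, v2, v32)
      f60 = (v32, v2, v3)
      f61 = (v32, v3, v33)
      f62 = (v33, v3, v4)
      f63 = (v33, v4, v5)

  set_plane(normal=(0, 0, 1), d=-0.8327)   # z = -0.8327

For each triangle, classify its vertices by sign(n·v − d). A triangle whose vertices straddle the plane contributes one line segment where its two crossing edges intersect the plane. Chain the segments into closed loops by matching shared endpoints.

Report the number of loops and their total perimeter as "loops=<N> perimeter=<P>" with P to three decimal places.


loops=1 perimeter=7.956

Straddling triangles (16 of 64):
  (v1,v6,v2) [--+] → (1.18507, 0.276053, -0.8327)–(1.29941, 0, -0.8327)  len=0.2988
  (v2,v6,v7) [+-+] → (1.18507, 0.276053, -0.8327)–(0.918799, 0.918799, -0.8327)  len=0.6957
  (v6,v10,v7) [--+] → (0.642746, 1.03315, -0.8327)–(0.918799, 0.918799, -0.8327)  len=0.2988
  (v7,v10,v11) [+-+] → (0.642746, 1.03315, -0.8327)–(0, 1.29941, -0.8327)  len=0.6957
  (v10,v14,v11) [--+] → (-0.276053, 1.18507, -0.8327)–(0, 1.29941, -0.8327)  len=0.2988
  (v11,v14,v15) [+-+] → (-0.276053, 1.18507, -0.8327)–(-0.918799, 0.918799, -0.8327)  len=0.6957
  (v14,v18,v15) [--+] → (-1.03315, 0.642746, -0.8327)–(-0.918799, 0.918799, -0.8327)  len=0.2988
  (v15,v18,v19) [+-+] → (-1.03315, 0.642746, -0.8327)–(-1.29941, 0, -0.8327)  len=0.6957
  (v18,v22,v19) [--+] → (-1.18507, -0.276053, -0.8327)–(-1.29941, 0, -0.8327)  len=0.2988
  (v19,v22,v23) [+-+] → (-1.18507, -0.276053, -0.8327)–(-0.918799, -0.918799, -0.8327)  len=0.6957
  (v22,v26,v23) [--+] → (-0.642746, -1.03315, -0.8327)–(-0.918799, -0.918799, -0.8327)  len=0.2988
  (v23,v26,v27) [+-+] → (-0.642746, -1.03315, -0.8327)–(0, -1.29941, -0.8327)  len=0.6957
  (v26,v30,v27) [--+] → (0.276053, -1.18507, -0.8327)–(0, -1.29941, -0.8327)  len=0.2988
  (v27,v30,v31) [+-+] → (0.276053, -1.18507, -0.8327)–(0.918799, -0.918799, -0.8327)  len=0.6957
  (v30,v1,v31) [--+] → (1.03315, -0.642746, -0.8327)–(0.918799, -0.918799, -0.8327)  len=0.2988
  (v31,v1,v2) [+-+] → (1.03315, -0.642746, -0.8327)–(1.29941, 0, -0.8327)  len=0.6957

Chained into 1 loop(s):
  loop 1: 16 segments, perimeter = 7.9561
Total perimeter = 7.956


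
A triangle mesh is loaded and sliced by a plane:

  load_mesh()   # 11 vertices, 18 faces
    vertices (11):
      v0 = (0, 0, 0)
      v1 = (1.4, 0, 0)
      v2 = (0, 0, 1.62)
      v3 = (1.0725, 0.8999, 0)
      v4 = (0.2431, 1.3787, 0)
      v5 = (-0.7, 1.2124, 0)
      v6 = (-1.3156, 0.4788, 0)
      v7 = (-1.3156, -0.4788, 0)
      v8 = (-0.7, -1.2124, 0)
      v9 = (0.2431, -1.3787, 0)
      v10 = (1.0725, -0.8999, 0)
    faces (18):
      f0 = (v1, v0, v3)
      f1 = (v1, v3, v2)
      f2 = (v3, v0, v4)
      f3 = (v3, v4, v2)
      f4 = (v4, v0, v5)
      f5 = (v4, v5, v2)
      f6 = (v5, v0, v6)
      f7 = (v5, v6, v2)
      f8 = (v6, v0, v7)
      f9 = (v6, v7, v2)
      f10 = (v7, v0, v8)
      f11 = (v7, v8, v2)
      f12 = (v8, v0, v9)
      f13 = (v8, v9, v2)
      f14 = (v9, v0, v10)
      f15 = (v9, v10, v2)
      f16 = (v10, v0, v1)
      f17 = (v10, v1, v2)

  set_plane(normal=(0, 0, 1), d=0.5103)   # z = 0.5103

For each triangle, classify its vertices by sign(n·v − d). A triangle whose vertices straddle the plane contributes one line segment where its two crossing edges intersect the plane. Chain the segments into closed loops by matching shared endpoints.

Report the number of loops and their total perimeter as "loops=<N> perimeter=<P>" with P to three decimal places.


loops=1 perimeter=5.904

Straddling triangles (9 of 18):
  (v1,v3,v2) [--+] → (0.734662, 0.616432, 0.5103)–(0.959, 0, 0.5103)  len=0.6560
  (v3,v4,v2) [--+] → (0.166524, 0.94441, 0.5103)–(0.734663, 0.616432, 0.5103)  len=0.6560
  (v4,v5,v2) [--+] → (-0.4795, 0.830494, 0.5103)–(0.166524, 0.94441, 0.5103)  len=0.6560
  (v5,v6,v2) [--+] → (-0.901186, 0.327978, 0.5103)–(-0.4795, 0.830494, 0.5103)  len=0.6560
  (v6,v7,v2) [--+] → (-0.901186, -0.327978, 0.5103)–(-0.901186, 0.327978, 0.5103)  len=0.6560
  (v7,v8,v2) [--+] → (-0.4795, -0.830494, 0.5103)–(-0.901186, -0.327978, 0.5103)  len=0.6560
  (v8,v9,v2) [--+] → (0.166524, -0.94441, 0.5103)–(-0.4795, -0.830494, 0.5103)  len=0.6560
  (v9,v10,v2) [--+] → (0.734662, -0.616432, 0.5103)–(0.166524, -0.94441, 0.5103)  len=0.6560
  (v10,v1,v2) [--+] → (0.959, 0, 0.5103)–(0.734663, -0.616432, 0.5103)  len=0.6560

Chained into 1 loop(s):
  loop 1: 9 segments, perimeter = 5.9039
Total perimeter = 5.904


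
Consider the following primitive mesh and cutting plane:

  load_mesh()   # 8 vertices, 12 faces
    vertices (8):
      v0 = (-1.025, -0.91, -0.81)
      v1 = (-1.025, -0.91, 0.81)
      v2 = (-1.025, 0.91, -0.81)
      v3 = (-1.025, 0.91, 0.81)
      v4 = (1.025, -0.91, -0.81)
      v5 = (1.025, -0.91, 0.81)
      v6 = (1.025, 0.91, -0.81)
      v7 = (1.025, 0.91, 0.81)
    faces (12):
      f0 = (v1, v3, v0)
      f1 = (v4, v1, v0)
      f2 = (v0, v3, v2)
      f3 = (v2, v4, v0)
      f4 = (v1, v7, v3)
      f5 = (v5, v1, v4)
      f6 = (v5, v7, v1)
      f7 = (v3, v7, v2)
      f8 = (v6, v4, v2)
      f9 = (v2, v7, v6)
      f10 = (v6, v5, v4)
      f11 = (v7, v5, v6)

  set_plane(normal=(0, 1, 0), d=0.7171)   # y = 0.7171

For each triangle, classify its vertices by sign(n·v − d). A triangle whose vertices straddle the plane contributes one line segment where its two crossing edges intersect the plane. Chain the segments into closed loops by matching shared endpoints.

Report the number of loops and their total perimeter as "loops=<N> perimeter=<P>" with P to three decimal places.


Straddling triangles (8 of 12):
  (v1,v3,v0) [-+-] → (-1.025, 0.7171, 0.81)–(-1.025, 0.7171, 0.638298)  len=0.1717
  (v0,v3,v2) [-++] → (-1.025, 0.7171, 0.638298)–(-1.025, 0.7171, -0.81)  len=1.4483
  (v2,v4,v0) [+--] → (-0.807723, 0.7171, -0.81)–(-1.025, 0.7171, -0.81)  len=0.2173
  (v1,v7,v3) [-++] → (0.807723, 0.7171, 0.81)–(-1.025, 0.7171, 0.81)  len=1.8327
  (v5,v7,v1) [-+-] → (1.025, 0.7171, 0.81)–(0.807723, 0.7171, 0.81)  len=0.2173
  (v6,v4,v2) [+-+] → (1.025, 0.7171, -0.81)–(-0.807723, 0.7171, -0.81)  len=1.8327
  (v6,v5,v4) [+--] → (1.025, 0.7171, -0.638298)–(1.025, 0.7171, -0.81)  len=0.1717
  (v7,v5,v6) [+-+] → (1.025, 0.7171, 0.81)–(1.025, 0.7171, -0.638298)  len=1.4483

Chained into 1 loop(s):
  loop 1: 8 segments, perimeter = 7.3400
Total perimeter = 7.340

loops=1 perimeter=7.340


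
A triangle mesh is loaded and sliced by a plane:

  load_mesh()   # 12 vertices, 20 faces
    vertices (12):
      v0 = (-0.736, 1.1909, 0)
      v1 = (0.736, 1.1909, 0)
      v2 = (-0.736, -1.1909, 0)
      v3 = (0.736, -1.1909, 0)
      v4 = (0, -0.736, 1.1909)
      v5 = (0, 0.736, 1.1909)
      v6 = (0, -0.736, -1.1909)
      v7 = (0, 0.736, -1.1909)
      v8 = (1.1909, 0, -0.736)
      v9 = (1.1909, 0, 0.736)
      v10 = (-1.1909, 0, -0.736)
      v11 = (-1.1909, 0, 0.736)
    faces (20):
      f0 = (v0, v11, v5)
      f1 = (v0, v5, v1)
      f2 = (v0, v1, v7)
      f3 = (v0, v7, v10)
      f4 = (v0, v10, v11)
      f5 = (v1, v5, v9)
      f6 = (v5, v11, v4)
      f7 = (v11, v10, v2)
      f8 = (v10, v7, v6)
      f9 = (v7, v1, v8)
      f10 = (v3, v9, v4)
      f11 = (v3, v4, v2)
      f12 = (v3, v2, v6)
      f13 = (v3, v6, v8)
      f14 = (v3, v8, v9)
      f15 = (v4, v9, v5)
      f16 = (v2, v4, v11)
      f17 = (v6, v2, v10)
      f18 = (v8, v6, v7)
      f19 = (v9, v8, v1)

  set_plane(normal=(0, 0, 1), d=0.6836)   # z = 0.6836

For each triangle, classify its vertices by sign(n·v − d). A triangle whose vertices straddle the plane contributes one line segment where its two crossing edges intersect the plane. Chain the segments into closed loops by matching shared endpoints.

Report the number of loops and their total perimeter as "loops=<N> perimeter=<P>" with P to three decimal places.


loops=1 perimeter=6.397

Straddling triangles (10 of 20):
  (v0,v11,v5) [-++] → (-1.15851, 0.0847869, 0.6836)–(-0.313522, 0.929778, 0.6836)  len=1.1950
  (v0,v5,v1) [-+-] → (-0.313522, 0.929778, 0.6836)–(0.313522, 0.929778, 0.6836)  len=0.6270
  (v0,v10,v11) [--+] → (-1.1909, 0, 0.6836)–(-1.15851, 0.0847869, 0.6836)  len=0.0908
  (v1,v5,v9) [-++] → (0.313522, 0.929778, 0.6836)–(1.15851, 0.0847869, 0.6836)  len=1.1950
  (v11,v10,v2) [+--] → (-1.1909, 0, 0.6836)–(-1.15851, -0.0847869, 0.6836)  len=0.0908
  (v3,v9,v4) [-++] → (1.15851, -0.0847869, 0.6836)–(0.313522, -0.929778, 0.6836)  len=1.1950
  (v3,v4,v2) [-+-] → (0.313522, -0.929778, 0.6836)–(-0.313522, -0.929778, 0.6836)  len=0.6270
  (v3,v8,v9) [--+] → (1.1909, 0, 0.6836)–(1.15851, -0.0847869, 0.6836)  len=0.0908
  (v2,v4,v11) [-++] → (-0.313522, -0.929778, 0.6836)–(-1.15851, -0.0847869, 0.6836)  len=1.1950
  (v9,v8,v1) [+--] → (1.1909, 0, 0.6836)–(1.15851, 0.0847869, 0.6836)  len=0.0908

Chained into 1 loop(s):
  loop 1: 10 segments, perimeter = 6.3971
Total perimeter = 6.397
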